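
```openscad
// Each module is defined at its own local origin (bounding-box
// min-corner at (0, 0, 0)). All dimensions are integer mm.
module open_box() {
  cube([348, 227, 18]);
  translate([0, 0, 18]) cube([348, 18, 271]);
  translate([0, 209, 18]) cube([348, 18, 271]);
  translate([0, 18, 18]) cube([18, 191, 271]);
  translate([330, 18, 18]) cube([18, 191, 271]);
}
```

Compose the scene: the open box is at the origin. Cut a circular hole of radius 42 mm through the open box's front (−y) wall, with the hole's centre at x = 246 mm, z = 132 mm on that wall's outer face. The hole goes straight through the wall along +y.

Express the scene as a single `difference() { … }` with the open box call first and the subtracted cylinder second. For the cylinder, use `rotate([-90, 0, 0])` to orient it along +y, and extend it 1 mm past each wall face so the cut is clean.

difference() {
  open_box();
  translate([246, -1, 132]) rotate([-90, 0, 0]) cylinder(h = 20, r = 42);
}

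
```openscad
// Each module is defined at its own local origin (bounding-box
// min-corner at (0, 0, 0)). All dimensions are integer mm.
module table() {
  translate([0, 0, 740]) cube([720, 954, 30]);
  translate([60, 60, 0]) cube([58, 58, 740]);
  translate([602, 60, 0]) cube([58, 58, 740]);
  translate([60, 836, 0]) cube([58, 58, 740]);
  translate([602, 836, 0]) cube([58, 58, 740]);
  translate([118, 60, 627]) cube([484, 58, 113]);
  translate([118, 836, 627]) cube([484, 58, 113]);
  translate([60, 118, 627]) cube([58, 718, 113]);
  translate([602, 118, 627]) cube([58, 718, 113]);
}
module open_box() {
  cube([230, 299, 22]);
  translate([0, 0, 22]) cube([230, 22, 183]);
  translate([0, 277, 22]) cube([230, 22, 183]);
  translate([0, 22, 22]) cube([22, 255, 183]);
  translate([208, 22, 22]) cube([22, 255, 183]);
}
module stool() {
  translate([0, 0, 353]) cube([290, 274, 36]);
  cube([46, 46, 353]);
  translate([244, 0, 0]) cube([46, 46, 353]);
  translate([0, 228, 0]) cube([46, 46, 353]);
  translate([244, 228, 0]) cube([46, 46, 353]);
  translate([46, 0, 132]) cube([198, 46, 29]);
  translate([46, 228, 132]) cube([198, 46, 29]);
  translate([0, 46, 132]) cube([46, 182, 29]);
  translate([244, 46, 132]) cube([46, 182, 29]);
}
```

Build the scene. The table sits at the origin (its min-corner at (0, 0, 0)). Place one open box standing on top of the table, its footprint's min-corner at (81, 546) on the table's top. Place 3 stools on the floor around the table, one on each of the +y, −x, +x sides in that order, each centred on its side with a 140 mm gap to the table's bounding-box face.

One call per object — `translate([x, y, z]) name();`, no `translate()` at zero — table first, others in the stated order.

table();
translate([81, 546, 770]) open_box();
translate([215, 1094, 0]) stool();
translate([-430, 340, 0]) stool();
translate([860, 340, 0]) stool();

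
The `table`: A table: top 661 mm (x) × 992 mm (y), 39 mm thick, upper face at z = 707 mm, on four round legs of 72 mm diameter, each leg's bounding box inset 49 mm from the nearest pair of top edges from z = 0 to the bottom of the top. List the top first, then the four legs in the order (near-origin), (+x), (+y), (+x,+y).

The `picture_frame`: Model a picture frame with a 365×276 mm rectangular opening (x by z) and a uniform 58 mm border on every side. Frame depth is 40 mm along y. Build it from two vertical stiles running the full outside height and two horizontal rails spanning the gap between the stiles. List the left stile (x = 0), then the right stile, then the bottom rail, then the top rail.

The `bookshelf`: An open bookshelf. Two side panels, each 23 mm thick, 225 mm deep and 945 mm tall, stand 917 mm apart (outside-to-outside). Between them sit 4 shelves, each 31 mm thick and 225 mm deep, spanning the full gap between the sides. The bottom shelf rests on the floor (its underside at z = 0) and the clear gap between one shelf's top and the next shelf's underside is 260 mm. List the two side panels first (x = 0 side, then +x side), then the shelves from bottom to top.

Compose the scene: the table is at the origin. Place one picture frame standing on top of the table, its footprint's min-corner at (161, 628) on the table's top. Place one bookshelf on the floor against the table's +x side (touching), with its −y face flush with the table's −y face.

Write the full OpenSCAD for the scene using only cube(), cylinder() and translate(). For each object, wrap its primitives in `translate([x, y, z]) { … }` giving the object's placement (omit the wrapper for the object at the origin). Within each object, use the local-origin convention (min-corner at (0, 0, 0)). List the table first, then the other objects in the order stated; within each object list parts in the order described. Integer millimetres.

translate([0, 0, 668]) cube([661, 992, 39]);
translate([85, 85, 0]) cylinder(h = 668, r = 36);
translate([576, 85, 0]) cylinder(h = 668, r = 36);
translate([85, 907, 0]) cylinder(h = 668, r = 36);
translate([576, 907, 0]) cylinder(h = 668, r = 36);
translate([161, 628, 707]) {
  cube([58, 40, 392]);
  translate([423, 0, 0]) cube([58, 40, 392]);
  translate([58, 0, 0]) cube([365, 40, 58]);
  translate([58, 0, 334]) cube([365, 40, 58]);
}
translate([661, 0, 0]) {
  cube([23, 225, 945]);
  translate([894, 0, 0]) cube([23, 225, 945]);
  translate([23, 0, 0]) cube([871, 225, 31]);
  translate([23, 0, 291]) cube([871, 225, 31]);
  translate([23, 0, 582]) cube([871, 225, 31]);
  translate([23, 0, 873]) cube([871, 225, 31]);
}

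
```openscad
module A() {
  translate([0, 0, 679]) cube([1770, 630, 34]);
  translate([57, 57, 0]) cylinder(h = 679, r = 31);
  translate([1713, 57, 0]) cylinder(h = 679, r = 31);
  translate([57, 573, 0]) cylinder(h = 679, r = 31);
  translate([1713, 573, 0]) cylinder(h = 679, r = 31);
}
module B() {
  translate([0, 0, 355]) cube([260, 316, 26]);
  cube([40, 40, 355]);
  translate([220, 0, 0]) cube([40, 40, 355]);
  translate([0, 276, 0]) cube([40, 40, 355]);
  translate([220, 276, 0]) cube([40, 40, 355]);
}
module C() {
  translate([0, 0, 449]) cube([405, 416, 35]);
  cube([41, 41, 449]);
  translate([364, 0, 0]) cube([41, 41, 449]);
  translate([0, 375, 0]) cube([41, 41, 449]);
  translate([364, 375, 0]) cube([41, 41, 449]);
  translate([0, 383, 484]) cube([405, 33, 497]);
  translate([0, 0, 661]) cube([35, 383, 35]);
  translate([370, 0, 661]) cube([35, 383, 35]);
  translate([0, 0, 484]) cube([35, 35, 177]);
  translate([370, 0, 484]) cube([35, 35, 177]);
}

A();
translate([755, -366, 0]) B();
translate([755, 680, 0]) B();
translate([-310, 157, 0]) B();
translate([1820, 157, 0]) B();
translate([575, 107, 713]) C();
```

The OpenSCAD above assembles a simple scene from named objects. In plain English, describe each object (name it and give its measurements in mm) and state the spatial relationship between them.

A is a rectangular dining table. The top is 1770×630×34 mm with its upper surface at z = 713 mm. It stands on four round legs of 62 mm diameter, each leg's bounding box inset 26 mm from the nearest pair of top edges, running from the floor to the underside of the top.

B is a four-legged stool. The seat is a 260×316×26 mm slab whose top surface is at z = 381 mm; four square legs, each 40×40 mm in cross-section, run from the floor (z = 0) to the underside of the seat, each flush with a corner of the seat.

C is a chair: 405×416 mm seat, 35 mm thick, top at z = 484 mm, on four 41 mm square corner legs flush with the seat edges. A 33 mm thick backrest slab spans the full seat width, extending 497 mm above the seat top, its back face flush with the seat's +y edge. Two armrests of 35×35 mm section run along each side from the seat's front edge to the front of the backrest, top faces 212 mm above the seat top and outer faces flush with the seat's x-edges; a 35×35 mm post under the front of each armrest stands on the seat at the front corner.

Four stools sit around the table at the −y, +y, −x, +x sides. The chair is on top of the table.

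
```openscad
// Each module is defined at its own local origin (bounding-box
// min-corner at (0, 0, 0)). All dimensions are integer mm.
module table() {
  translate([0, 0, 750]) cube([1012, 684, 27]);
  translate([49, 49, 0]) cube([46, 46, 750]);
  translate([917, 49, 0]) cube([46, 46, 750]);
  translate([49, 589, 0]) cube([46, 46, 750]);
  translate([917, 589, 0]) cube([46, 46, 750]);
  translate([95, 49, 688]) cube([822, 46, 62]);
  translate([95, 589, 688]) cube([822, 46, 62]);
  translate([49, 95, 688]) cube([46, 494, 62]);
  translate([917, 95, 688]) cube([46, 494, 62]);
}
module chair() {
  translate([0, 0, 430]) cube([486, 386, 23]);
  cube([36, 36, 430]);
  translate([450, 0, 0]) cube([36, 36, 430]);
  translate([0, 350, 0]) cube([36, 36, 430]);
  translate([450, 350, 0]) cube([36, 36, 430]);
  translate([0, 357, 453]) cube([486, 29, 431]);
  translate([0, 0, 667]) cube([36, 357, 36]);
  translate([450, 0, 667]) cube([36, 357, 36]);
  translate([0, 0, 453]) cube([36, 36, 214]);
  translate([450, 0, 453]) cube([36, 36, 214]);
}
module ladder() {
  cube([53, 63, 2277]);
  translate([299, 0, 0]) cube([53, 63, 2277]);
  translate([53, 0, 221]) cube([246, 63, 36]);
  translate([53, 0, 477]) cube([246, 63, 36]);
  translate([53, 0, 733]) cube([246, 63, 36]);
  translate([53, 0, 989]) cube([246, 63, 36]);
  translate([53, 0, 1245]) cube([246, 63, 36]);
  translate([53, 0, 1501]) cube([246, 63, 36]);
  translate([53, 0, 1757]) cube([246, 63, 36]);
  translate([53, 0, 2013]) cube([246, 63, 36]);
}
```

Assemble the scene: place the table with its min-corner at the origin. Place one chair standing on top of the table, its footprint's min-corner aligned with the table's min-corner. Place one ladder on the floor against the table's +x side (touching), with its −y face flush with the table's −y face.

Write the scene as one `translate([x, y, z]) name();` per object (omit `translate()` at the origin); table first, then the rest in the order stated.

table();
translate([0, 0, 777]) chair();
translate([1012, 0, 0]) ladder();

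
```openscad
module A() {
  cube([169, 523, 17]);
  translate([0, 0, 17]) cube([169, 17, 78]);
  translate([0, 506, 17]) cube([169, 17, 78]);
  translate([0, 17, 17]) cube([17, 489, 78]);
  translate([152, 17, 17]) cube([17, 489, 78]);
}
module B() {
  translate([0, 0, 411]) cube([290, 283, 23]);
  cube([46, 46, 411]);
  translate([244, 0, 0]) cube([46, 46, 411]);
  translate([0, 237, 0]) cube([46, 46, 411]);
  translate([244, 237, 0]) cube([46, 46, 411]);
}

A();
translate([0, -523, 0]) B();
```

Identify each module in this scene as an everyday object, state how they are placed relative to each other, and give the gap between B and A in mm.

The stool's nearest face is 240 mm from the open box's −y face.

A is an open box. B is a stool. The stool is on the floor beside the open box on its −y side. The gap between the stool and the open box is 240 mm.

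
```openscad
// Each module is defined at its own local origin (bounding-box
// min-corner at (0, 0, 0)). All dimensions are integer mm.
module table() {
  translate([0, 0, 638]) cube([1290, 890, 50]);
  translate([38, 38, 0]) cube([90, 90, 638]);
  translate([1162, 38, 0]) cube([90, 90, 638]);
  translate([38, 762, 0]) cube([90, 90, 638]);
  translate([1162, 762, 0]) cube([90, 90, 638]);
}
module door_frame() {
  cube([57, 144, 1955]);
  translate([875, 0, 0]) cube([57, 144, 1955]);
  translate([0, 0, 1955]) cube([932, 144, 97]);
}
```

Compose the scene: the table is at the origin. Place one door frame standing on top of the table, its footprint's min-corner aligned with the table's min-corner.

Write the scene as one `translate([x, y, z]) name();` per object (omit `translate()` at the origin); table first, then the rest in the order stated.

table();
translate([0, 0, 688]) door_frame();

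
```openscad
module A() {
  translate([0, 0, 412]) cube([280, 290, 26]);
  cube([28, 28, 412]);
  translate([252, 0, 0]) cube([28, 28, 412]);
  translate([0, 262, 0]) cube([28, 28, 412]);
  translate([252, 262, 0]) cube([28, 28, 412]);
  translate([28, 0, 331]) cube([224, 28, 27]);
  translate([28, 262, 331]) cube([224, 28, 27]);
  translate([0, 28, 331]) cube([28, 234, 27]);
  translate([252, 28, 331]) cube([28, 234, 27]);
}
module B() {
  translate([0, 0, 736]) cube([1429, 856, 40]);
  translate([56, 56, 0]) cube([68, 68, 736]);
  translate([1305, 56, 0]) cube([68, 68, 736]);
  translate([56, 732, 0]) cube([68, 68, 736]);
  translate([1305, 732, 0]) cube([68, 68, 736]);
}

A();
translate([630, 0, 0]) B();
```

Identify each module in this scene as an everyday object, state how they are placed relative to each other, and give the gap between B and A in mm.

A is a stool. B is a table. The table is on the floor beside the stool on its +x side. The gap between the table and the stool is 350 mm.

The table's nearest face is 350 mm from the stool's +x face.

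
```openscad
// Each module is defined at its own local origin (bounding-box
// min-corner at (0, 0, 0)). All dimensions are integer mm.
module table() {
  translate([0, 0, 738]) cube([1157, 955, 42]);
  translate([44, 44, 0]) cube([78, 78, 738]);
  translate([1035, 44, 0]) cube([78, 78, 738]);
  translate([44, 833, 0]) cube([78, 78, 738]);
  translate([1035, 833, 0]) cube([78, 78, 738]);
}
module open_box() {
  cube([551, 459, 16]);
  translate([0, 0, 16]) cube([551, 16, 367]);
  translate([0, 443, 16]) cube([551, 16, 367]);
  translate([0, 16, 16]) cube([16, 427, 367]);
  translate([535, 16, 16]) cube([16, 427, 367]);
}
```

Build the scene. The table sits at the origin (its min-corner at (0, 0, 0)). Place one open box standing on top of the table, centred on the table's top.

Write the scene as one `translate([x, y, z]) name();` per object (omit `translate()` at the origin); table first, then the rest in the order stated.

table();
translate([303, 248, 780]) open_box();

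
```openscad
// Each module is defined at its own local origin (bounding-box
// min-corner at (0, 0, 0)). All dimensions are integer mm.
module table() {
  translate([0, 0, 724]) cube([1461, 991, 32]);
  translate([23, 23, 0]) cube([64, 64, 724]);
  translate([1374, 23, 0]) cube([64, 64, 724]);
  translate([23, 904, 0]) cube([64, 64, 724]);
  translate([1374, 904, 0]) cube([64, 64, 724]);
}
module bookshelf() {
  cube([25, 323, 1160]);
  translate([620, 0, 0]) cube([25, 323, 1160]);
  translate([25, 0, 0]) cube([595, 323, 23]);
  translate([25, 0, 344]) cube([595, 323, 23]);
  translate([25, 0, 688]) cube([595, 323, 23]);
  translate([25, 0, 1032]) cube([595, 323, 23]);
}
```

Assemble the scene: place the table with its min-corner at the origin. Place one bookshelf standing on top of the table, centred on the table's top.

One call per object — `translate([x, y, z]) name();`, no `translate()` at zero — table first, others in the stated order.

table();
translate([408, 334, 756]) bookshelf();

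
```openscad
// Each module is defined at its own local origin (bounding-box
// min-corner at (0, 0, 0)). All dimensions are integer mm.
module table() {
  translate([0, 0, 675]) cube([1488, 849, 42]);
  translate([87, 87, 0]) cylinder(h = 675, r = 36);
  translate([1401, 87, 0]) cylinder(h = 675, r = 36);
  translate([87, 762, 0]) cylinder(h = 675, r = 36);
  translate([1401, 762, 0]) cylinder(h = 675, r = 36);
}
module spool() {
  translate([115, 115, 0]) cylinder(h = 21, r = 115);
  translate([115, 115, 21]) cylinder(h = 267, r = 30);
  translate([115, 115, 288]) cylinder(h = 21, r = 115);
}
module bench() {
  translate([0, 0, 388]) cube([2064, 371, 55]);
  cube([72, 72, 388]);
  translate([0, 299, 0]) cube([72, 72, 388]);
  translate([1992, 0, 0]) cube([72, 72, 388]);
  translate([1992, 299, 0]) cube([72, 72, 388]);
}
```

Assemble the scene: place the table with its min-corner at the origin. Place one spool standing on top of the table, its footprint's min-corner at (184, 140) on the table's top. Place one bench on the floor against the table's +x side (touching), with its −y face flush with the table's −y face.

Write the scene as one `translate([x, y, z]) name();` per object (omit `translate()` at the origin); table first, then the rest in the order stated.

table();
translate([184, 140, 717]) spool();
translate([1488, 0, 0]) bench();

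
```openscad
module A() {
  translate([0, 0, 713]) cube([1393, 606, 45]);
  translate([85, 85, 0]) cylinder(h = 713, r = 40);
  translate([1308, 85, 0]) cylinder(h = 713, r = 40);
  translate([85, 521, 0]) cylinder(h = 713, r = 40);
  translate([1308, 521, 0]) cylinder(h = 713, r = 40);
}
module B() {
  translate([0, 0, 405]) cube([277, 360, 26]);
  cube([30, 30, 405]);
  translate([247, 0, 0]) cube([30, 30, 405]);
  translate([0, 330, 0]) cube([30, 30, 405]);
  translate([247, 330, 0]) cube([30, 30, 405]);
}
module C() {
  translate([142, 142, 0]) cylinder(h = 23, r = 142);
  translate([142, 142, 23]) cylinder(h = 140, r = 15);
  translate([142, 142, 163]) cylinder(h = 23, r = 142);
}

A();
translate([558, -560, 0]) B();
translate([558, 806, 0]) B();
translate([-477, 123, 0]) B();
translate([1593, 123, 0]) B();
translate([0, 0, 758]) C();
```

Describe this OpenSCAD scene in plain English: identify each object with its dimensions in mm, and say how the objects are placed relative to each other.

A is a table with a 1393×606 mm rectangular top, 45 mm thick, top surface at z = 758 mm, supported by four round legs of 80 mm diameter, each leg's bounding box inset 45 mm from the nearest pair of top edges, running from the floor.

B is a simple wooden stool: a rectangular seat 277 mm (x) by 360 mm (y), 26 mm thick, top face at z = 431 mm, on four square legs, each 30×30 mm in cross-section. The legs rest on z = 0, each flush with a corner of the seat.

C is a spool: two coaxial disc flanges of radius 142 mm and thickness 23 mm, joined by a core cylinder of radius 15 mm and height 140 mm. The lower flange rests on z = 0 and the three cylinders share a vertical axis.

Four stools sit around the table at the −y, +y, −x, +x sides. The spool is on top of the table.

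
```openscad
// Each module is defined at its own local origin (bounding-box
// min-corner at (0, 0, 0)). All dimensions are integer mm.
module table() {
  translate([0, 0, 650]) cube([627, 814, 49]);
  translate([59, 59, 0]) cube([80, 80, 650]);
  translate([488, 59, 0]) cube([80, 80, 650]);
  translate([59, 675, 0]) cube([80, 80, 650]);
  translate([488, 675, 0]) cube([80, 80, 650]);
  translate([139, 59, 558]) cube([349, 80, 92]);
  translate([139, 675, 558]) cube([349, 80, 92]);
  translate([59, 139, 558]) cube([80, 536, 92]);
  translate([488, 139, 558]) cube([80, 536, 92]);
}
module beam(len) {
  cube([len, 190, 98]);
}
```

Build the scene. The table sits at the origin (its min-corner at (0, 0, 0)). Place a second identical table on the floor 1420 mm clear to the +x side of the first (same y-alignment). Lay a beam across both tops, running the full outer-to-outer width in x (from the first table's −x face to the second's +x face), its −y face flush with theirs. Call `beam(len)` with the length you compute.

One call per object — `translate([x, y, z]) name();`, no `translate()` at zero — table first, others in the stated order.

table();
translate([2047, 0, 0]) table();
translate([0, 0, 699]) beam(2674);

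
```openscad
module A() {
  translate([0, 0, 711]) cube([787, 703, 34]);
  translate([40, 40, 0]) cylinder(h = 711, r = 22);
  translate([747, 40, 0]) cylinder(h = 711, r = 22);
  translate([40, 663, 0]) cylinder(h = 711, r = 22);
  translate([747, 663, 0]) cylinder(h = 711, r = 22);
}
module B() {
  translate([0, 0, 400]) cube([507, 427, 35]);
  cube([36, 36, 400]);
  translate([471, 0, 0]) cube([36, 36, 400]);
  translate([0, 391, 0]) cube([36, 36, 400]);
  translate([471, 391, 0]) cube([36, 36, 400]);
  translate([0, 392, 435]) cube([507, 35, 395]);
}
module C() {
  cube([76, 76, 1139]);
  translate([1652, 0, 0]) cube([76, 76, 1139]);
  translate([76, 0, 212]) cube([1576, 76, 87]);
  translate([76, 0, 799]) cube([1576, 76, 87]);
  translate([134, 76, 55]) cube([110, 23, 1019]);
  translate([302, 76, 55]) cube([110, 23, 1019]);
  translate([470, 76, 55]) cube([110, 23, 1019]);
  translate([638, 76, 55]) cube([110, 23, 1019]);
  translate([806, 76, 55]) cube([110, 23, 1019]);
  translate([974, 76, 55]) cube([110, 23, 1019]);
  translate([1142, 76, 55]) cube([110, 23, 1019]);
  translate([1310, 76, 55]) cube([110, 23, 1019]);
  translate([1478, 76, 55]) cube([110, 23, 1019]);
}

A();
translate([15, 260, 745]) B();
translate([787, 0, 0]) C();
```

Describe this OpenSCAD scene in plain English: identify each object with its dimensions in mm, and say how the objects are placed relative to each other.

A is a table: top 787 mm (x) × 703 mm (y), 34 mm thick, upper face at z = 745 mm, on four round legs of 44 mm diameter, each leg's bounding box inset 18 mm from the nearest pair of top edges, running from z = 0 to the bottom of the top.

B is a chair: 507×427 mm seat, 35 mm thick, top at z = 435 mm, on four 36 mm square corner legs flush with the seat edges. A 35 mm thick backrest slab spans the full seat width, extending 395 mm above the seat top, its back face flush with the seat's +y edge.

C is a fence section. Two 76×76 mm posts, 1139 mm tall, stand on the floor with a clear span of 1576 mm between their inner faces. Two horizontal rails of 76×87 mm section span the gap between the posts with their undersides at z = 212 mm and z = 799 mm, flush with the posts' −y face. 9 pickets, each 110 mm wide, 23 mm thick and 1019 mm tall, are fixed to the +y face of the rails with their bottoms at z = 55 mm, evenly spaced across the span with equal gaps (rounded down to the nearest mm) at the −x end and between each pair — any rounding remainder accumulates at the +x end.

The chair is on top of the table. The fence section is against the table's +x side, with their −y faces flush.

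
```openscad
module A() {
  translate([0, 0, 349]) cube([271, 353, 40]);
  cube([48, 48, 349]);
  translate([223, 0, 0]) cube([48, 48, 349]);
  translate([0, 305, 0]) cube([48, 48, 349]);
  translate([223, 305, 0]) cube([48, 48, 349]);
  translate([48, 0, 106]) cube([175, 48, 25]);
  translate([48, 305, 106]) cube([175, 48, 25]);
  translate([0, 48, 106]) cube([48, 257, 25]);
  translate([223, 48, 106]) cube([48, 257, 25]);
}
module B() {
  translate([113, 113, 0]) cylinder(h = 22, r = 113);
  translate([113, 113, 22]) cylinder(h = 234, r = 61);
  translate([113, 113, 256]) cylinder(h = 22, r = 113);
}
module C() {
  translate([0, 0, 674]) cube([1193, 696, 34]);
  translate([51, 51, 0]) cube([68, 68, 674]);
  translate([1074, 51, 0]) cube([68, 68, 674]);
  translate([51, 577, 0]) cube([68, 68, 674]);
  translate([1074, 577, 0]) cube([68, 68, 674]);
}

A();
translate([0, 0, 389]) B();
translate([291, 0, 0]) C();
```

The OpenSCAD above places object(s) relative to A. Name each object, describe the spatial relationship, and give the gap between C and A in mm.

A is a stool. B is a spool. C is a table. The spool is on top of the stool. The table is on the floor beside the stool on its +x side. The gap between the table and the stool is 20 mm.

The table's nearest face is 20 mm from the stool's +x face.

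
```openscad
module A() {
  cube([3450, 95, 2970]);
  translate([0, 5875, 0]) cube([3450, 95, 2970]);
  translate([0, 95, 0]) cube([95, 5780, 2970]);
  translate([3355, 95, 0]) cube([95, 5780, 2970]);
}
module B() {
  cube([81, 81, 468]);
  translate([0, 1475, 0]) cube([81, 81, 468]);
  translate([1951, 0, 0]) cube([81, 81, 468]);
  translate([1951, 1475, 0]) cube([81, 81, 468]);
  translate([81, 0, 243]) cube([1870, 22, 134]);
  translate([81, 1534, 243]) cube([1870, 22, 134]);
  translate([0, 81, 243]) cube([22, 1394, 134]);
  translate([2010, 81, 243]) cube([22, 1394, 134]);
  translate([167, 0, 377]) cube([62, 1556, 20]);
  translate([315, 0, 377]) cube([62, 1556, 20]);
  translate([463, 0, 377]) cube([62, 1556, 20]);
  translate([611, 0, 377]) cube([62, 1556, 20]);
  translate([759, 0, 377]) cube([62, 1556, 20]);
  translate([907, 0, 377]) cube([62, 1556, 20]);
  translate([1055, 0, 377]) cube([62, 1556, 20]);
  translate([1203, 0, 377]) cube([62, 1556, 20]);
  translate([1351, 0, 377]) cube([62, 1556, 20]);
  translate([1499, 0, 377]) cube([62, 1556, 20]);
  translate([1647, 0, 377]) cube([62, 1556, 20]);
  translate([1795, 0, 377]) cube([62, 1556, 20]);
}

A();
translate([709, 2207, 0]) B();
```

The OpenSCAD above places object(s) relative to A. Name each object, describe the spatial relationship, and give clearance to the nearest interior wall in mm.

A is a house frame. B is a bed frame. The bed frame sits inside the house frame, centred. The clearance to the nearest interior wall is 614 mm.

Clearances: x = 614, y = 2112; minimum 614 mm.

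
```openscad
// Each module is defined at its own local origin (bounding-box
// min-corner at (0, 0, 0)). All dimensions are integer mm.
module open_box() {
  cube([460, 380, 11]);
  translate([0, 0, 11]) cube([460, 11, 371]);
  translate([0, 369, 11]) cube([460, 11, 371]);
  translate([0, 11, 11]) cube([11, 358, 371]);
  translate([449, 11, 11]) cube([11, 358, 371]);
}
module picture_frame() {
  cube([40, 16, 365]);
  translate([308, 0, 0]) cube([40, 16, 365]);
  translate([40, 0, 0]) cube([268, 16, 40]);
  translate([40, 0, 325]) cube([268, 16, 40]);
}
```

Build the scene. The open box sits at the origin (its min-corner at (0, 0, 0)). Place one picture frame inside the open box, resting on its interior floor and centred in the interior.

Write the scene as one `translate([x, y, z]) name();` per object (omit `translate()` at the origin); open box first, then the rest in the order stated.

open_box();
translate([56, 182, 11]) picture_frame();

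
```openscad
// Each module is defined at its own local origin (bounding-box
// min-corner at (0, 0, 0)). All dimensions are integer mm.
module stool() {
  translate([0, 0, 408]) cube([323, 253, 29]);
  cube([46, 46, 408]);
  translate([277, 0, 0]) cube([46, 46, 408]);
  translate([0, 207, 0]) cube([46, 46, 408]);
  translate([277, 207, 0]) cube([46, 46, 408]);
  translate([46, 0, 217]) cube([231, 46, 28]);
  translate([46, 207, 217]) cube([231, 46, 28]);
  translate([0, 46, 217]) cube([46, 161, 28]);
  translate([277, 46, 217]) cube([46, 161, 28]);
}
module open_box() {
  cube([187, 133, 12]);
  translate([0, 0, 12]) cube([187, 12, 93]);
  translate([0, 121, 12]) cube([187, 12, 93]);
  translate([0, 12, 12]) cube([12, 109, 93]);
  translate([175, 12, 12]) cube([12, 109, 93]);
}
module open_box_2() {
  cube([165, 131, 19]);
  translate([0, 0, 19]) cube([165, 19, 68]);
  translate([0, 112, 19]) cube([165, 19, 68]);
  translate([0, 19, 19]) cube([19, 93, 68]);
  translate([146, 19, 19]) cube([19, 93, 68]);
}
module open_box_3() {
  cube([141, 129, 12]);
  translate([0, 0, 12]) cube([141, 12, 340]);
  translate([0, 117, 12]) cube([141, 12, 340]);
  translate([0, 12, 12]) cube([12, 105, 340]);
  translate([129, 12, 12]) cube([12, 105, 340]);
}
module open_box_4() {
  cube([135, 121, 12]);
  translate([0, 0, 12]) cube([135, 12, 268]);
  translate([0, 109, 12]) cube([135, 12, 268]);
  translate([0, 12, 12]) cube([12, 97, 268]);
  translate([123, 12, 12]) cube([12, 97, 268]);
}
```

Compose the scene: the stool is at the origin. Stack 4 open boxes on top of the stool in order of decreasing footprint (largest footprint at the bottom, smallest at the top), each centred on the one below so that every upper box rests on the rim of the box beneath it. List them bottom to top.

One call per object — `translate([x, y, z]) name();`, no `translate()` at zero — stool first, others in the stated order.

stool();
translate([68, 60, 437]) open_box();
translate([79, 61, 542]) open_box_2();
translate([91, 62, 629]) open_box_3();
translate([94, 66, 981]) open_box_4();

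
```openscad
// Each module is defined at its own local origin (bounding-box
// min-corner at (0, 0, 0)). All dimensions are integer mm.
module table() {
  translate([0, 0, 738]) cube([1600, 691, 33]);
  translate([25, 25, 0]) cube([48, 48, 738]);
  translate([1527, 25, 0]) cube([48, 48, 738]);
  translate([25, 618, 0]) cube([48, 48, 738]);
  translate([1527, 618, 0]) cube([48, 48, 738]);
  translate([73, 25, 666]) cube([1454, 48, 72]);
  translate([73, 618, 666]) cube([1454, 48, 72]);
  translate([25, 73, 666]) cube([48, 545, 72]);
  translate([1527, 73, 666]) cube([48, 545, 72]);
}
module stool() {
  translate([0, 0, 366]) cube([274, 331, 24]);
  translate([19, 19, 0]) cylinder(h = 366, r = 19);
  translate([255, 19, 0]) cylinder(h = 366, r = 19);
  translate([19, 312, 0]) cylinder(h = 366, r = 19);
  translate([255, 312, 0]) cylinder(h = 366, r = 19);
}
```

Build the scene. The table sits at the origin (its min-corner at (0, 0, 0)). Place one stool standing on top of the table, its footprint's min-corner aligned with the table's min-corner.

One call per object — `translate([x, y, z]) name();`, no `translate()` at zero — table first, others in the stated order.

table();
translate([0, 0, 771]) stool();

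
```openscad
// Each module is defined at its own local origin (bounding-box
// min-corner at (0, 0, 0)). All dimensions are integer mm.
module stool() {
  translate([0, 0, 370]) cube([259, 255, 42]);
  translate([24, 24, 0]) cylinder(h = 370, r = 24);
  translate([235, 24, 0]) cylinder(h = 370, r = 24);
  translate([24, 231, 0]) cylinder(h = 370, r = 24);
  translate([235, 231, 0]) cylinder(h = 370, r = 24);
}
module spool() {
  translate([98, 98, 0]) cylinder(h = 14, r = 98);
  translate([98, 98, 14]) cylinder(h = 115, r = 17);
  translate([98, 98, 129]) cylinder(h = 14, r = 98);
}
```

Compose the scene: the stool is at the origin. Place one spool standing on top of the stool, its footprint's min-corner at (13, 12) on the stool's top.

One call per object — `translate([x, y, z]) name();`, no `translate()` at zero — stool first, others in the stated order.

stool();
translate([13, 12, 412]) spool();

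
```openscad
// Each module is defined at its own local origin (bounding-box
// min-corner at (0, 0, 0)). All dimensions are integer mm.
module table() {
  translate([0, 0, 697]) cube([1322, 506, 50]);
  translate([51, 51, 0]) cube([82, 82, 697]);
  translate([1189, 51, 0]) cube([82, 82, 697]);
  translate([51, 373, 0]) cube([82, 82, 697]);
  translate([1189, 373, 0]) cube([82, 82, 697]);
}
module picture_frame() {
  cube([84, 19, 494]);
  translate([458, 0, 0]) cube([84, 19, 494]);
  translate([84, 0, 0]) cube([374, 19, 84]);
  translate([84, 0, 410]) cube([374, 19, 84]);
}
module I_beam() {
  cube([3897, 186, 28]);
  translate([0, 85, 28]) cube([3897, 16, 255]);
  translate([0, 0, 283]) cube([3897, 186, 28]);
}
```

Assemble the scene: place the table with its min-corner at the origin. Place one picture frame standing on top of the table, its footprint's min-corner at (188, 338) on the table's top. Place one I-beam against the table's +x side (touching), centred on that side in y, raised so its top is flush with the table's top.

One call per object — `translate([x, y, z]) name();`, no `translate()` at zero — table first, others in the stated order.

table();
translate([188, 338, 747]) picture_frame();
translate([1322, 160, 436]) I_beam();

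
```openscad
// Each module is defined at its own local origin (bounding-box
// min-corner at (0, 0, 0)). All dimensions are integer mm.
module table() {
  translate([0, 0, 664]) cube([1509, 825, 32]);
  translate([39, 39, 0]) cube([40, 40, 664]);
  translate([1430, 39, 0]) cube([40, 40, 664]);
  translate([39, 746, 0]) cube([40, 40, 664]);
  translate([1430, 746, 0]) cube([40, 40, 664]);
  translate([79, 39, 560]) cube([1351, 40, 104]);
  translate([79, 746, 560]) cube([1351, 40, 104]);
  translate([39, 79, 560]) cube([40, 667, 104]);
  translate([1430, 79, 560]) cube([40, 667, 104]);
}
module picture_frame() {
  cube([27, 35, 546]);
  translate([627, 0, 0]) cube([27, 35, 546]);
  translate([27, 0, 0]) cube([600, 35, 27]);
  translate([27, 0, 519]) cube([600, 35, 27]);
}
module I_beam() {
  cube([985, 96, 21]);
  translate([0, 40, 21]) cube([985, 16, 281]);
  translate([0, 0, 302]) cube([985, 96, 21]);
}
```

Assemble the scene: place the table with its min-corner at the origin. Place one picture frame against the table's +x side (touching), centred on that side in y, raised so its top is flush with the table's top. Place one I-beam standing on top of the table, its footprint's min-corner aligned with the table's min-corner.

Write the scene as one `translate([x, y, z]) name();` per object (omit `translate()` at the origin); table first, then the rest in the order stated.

table();
translate([1509, 395, 150]) picture_frame();
translate([0, 0, 696]) I_beam();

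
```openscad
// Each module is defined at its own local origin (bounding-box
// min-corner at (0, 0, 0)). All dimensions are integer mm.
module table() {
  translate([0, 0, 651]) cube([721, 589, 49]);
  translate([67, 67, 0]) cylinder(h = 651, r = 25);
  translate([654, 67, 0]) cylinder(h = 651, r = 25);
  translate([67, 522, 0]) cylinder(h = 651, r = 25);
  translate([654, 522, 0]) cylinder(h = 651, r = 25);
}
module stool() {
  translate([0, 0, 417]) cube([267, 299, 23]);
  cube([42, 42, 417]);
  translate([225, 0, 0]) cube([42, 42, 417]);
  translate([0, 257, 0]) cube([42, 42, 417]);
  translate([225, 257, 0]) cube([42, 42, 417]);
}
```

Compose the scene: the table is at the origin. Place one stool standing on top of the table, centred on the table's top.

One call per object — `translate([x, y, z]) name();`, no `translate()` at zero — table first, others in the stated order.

table();
translate([227, 145, 700]) stool();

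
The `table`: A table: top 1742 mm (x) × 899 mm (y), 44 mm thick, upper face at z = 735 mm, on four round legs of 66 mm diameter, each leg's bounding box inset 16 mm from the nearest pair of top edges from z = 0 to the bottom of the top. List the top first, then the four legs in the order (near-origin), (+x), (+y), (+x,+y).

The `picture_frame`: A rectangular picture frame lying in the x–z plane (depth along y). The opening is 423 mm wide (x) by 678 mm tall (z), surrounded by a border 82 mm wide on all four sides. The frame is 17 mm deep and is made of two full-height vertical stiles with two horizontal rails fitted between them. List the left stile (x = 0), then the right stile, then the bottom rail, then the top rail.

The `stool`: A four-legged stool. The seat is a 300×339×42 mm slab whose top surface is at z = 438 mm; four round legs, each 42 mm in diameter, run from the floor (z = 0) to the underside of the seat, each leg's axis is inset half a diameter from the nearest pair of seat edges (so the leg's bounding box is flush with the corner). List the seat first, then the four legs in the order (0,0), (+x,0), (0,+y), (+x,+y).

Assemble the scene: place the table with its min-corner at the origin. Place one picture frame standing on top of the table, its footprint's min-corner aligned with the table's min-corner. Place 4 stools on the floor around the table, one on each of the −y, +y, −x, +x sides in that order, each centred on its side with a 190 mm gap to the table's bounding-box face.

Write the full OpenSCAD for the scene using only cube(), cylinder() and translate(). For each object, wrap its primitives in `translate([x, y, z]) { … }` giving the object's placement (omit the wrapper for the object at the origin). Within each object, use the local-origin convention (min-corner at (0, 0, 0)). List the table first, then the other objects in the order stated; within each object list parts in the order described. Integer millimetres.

translate([0, 0, 691]) cube([1742, 899, 44]);
translate([49, 49, 0]) cylinder(h = 691, r = 33);
translate([1693, 49, 0]) cylinder(h = 691, r = 33);
translate([49, 850, 0]) cylinder(h = 691, r = 33);
translate([1693, 850, 0]) cylinder(h = 691, r = 33);
translate([0, 0, 735]) {
  cube([82, 17, 842]);
  translate([505, 0, 0]) cube([82, 17, 842]);
  translate([82, 0, 0]) cube([423, 17, 82]);
  translate([82, 0, 760]) cube([423, 17, 82]);
}
translate([721, -529, 0]) {
  translate([0, 0, 396]) cube([300, 339, 42]);
  translate([21, 21, 0]) cylinder(h = 396, r = 21);
  translate([279, 21, 0]) cylinder(h = 396, r = 21);
  translate([21, 318, 0]) cylinder(h = 396, r = 21);
  translate([279, 318, 0]) cylinder(h = 396, r = 21);
}
translate([721, 1089, 0]) {
  translate([0, 0, 396]) cube([300, 339, 42]);
  translate([21, 21, 0]) cylinder(h = 396, r = 21);
  translate([279, 21, 0]) cylinder(h = 396, r = 21);
  translate([21, 318, 0]) cylinder(h = 396, r = 21);
  translate([279, 318, 0]) cylinder(h = 396, r = 21);
}
translate([-490, 280, 0]) {
  translate([0, 0, 396]) cube([300, 339, 42]);
  translate([21, 21, 0]) cylinder(h = 396, r = 21);
  translate([279, 21, 0]) cylinder(h = 396, r = 21);
  translate([21, 318, 0]) cylinder(h = 396, r = 21);
  translate([279, 318, 0]) cylinder(h = 396, r = 21);
}
translate([1932, 280, 0]) {
  translate([0, 0, 396]) cube([300, 339, 42]);
  translate([21, 21, 0]) cylinder(h = 396, r = 21);
  translate([279, 21, 0]) cylinder(h = 396, r = 21);
  translate([21, 318, 0]) cylinder(h = 396, r = 21);
  translate([279, 318, 0]) cylinder(h = 396, r = 21);
}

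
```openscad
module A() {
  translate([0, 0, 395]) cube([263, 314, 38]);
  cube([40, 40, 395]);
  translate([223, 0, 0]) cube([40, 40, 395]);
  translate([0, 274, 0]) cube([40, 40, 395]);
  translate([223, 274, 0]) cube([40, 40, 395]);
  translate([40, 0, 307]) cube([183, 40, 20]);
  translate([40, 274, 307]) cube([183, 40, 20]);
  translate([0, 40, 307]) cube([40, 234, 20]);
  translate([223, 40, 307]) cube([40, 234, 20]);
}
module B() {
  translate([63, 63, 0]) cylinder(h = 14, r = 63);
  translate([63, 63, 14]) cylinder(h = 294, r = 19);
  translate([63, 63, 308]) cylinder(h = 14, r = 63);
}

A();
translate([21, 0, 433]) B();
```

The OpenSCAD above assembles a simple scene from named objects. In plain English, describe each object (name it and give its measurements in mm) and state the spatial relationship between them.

A is a four-legged stool. The seat is a 263×314×38 mm slab whose top surface is at z = 433 mm; four square legs, each 40×40 mm in cross-section, run from the floor (z = 0) to the underside of the seat, each flush with a corner of the seat. Four stretchers, 40 mm wide and 20 mm tall, connect adjacent legs with their undersides at z = 307 mm, each running between the inner faces of the legs it joins and aligned with the legs' outer faces on the other axis.

B is a spool: two coaxial disc flanges of radius 63 mm and thickness 14 mm, joined by a core cylinder of radius 19 mm and height 294 mm. The lower flange rests on z = 0 and the three cylinders share a vertical axis.

The spool is on top of the stool.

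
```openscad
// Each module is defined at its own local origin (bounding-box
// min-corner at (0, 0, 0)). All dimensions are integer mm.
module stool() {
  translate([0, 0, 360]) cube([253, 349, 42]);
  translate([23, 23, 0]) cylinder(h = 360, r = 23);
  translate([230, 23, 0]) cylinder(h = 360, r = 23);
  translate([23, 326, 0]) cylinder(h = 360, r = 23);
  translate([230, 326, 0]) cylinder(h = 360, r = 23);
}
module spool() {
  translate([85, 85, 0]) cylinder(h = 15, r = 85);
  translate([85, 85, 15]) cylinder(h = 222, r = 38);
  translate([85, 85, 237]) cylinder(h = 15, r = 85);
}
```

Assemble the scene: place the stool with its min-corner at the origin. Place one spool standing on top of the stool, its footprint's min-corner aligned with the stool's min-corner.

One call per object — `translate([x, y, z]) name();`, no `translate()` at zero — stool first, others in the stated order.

stool();
translate([0, 0, 402]) spool();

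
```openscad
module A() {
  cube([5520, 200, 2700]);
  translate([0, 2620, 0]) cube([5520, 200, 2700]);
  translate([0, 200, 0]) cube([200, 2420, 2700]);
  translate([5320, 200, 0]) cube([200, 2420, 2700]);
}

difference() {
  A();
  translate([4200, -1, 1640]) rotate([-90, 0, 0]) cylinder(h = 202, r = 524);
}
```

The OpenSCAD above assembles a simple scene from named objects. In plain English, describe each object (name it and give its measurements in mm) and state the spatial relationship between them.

A is a box-shaped house frame (walls only): outside footprint 5520×2820 mm, wall height 2700 mm, wall thickness 200 mm. The two y-facing walls run the full x-width; the two x-facing walls fit between the inner faces of the y-facing walls.

The house frame has a circular hole of radius 524 mm through its front wall, centred at (x = 4200, z = 1640).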